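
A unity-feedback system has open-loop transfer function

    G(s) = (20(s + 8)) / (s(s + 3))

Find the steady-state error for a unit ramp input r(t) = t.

G(s) has one pole at the origin.
This is a Type 1 system. Kv = lim_{s→0} s·G(s) = 160/3.
e_ss = 1/Kv = 1/(160/3) = 3/160 ≈ 0.01875.

e_ss = 0.01875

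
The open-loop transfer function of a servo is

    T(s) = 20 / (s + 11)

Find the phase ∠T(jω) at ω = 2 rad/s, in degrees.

∠T(j2) ≈ -10.30°

At s = j2: numerator = 20, denominator = 11 + j2.
∠T = ∠num − ∠den = 0° − (10.305°) = -10.30°.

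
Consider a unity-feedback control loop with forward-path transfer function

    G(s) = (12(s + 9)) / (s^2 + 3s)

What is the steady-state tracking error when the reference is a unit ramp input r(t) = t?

G(s) has one pole at the origin.
This is a Type 1 system. Kv = lim_{s→0} s·G(s) = 108/3 = 36.
e_ss = 1/Kv = 1/(36) = 1/36 ≈ 0.02778.

e_ss = 0.02778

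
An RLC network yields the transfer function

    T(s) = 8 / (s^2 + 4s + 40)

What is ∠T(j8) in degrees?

∠T(j8) ≈ -126.9°

At s = j8: numerator = 8, denominator = -24 + j32.
∠T = ∠num − ∠den = 0° − (126.87°) = -126.9°.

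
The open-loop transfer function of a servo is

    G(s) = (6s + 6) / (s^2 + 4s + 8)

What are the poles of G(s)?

s = -2 ± 2j

The poles are the roots of the denominator s^2 + 4s + 8 = 0.
Using the quadratic formula: s = (-4 ± √(-16))/2 = -2 ± 2j.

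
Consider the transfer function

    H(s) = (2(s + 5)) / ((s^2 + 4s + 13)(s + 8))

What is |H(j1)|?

|H(j1)| = 0.1000

Substitute s = j1: numerator = 10 + j2, denominator = 92 + j44.
|H(j1)| = |10 + j2| / |92 + j44| = 10.198 / 101.98 = 0.1000.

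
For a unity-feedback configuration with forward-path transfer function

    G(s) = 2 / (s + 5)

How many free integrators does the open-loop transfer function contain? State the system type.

The denominator has no factor of s at the origin — no free integrator — so this is a Type 0 system.

Type 0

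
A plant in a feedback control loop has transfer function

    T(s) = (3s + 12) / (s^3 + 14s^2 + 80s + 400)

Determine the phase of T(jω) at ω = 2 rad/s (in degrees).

∠T(j2) ≈ 2.726°

At s = j2: numerator = 12 + j6, denominator = 344 + j152.
∠T = ∠num − ∠den = 26.565° − (23.839°) = 2.726°.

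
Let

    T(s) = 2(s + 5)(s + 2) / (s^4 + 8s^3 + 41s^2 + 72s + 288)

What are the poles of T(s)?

The poles are the roots of the denominator s^4 + 8s^3 + 41s^2 + 72s + 288 = 0.
No real roots exist; factor into two real quadratics: (s^2 + 9)(s^2 + 8s + 32) = 0.
Each quadratic gives a conjugate pair via the quadratic formula.

s = 3j, -3j, -4 + 4j, -4 - 4j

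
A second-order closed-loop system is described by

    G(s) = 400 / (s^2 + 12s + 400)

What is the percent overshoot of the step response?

Comparing s^2 + 12s + 400 to s^2 + 2ζωₙs + ωₙ²: ωₙ = 20 rad/s and ζ = 12/(2·20) = 0.3.
%OS = 100·exp(−πζ/√(1−ζ²)) = 100·exp(−π·0.3/√(1−0.3²)) ≈ 37.2%.

%OS ≈ 37.2%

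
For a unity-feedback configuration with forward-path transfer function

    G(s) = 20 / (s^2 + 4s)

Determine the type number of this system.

Factor s from the denominator: s^2 + 4s = s·(s + 4).
There is 1 pole at the origin, so the system is Type 1.

Type 1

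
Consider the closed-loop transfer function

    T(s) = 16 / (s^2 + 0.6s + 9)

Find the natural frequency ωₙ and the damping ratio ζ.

ωₙ = 3 rad/s, ζ = 0.1

Compare the denominator to the standard form s^2 + 2ζωₙs + ωₙ².
ωₙ² = 9, so ωₙ = 3 rad/s.
2ζωₙ = 0.6, so ζ = 0.6/(2·3) = 0.1.
With ζ = 0.1 the response is underdamped.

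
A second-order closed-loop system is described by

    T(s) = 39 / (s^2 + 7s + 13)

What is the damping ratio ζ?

Compare the denominator to the standard form s^2 + 2ζωₙs + ωₙ².
ωₙ² = 13, so ωₙ = √13 ≈ 3.606 rad/s.
2ζωₙ = 7, so ζ = 7/(2·√13) ≈ 0.9707.

ζ ≈ 0.9707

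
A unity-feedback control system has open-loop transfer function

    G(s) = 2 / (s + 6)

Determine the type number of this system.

Type 0

The denominator has no factor of s at the origin — no free integrator — so this is a Type 0 system.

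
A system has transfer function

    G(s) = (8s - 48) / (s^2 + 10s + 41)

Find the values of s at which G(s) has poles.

The poles are the roots of the denominator s^2 + 10s + 41 = 0.
Using the quadratic formula: s = (-10 ± √(-64))/2 = -5 ± 4j.

s = -5 + 4j, -5 - 4j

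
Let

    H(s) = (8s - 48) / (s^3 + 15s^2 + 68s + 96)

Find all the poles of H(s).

The poles are the roots of the denominator s^3 + 15s^2 + 68s + 96 = 0.
Trying s = -8: the polynomial evaluates to 0, so (s + 8) is a factor.
Dividing out leaves s^2 + 7s + 12 = 0.
Factoring the quadratic: (s + 3)(s + 4) = 0.

s = -8, -3, -4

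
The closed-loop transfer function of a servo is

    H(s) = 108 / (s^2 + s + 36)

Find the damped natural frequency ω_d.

ω_d ≈ 5.979 rad/s

Comparing s^2 + s + 36 to s^2 + 2ζωₙs + ωₙ²: ωₙ = 6 rad/s and ζ = 1/(2·6) ≈ 0.08333.
ζωₙ = 1/2 = 0.5, so ω_d = ωₙ√(1−ζ²) = √(ωₙ² − (ζωₙ)²) = √(36 − 0.5²) = √35.75 ≈ 5.979 rad/s.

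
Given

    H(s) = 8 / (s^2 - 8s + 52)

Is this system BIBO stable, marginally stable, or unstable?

unstable

The poles can be read from the denominator factors: s = 4 ± 6j.
Since the pole(s) at s = 4 + 6j, 4 - 6j lie in the right half-plane, the system is unstable.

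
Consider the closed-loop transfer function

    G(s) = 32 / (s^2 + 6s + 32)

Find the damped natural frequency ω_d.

Comparing s^2 + 6s + 32 to s^2 + 2ζωₙs + ωₙ²: ωₙ = √32 ≈ 5.657 rad/s and ζ = 6/(2·√32) ≈ 0.5303.
ζωₙ = 6/2 = 3, so ω_d = ωₙ√(1−ζ²) = √(ωₙ² − (ζωₙ)²) = √(32 − 3²) = √23 ≈ 4.796 rad/s.

ω_d ≈ 4.796 rad/s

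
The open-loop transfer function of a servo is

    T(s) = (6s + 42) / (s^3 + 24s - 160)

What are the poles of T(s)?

s = -2 ± 6j, 4

The poles are the roots of the denominator s^3 + 24s - 160 = 0.
Trying s = 4: the polynomial evaluates to 0, so (s - 4) is a factor.
Dividing out leaves s^2 + 4s + 40 = 0.
The quadratic formula then gives s = -2 ± 6j.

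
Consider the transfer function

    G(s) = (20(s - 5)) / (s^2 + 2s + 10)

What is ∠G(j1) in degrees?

At s = j1: numerator = -100 + j20, denominator = 9 + j2.
∠G = ∠num − ∠den = 168.69° − (12.529°) = 156.2°.

∠G(j1) ≈ 156.2°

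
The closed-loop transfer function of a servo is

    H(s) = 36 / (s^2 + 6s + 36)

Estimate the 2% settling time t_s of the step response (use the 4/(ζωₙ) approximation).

Comparing s^2 + 6s + 36 to s^2 + 2ζωₙs + ωₙ²: ωₙ = 6 rad/s and ζ = 6/(2·6) = 0.5.
ζωₙ = 6/2 = 3, so t_s ≈ 4/(ζωₙ) = 4/3 ≈ 1.333 s.

t_s ≈ 1.333 s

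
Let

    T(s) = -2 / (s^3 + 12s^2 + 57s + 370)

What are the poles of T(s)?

The poles are the roots of the denominator s^3 + 12s^2 + 57s + 370 = 0.
Trying s = -10: the polynomial evaluates to 0, so (s + 10) is a factor.
Dividing out leaves s^2 + 2s + 37 = 0.
The quadratic formula then gives s = -1 ± 6j.

s = -1 + 6j, -1 - 6j, -10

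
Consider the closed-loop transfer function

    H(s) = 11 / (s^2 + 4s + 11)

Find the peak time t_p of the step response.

Comparing s^2 + 4s + 11 to s^2 + 2ζωₙs + ωₙ²: ωₙ = √11 ≈ 3.317 rad/s and ζ = 4/(2·√11) ≈ 0.6030.
ζωₙ = 4/2 = 2, so ω_d = ωₙ√(1−ζ²) = √(ωₙ² − (ζωₙ)²) = √(11 − 2²) = √7 ≈ 2.646 rad/s.
t_p = π/ω_d = π/2.646 ≈ 1.187 s.

t_p ≈ 1.187 s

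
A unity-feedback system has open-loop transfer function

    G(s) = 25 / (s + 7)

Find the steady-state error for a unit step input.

e_ss = 0.2188

G(s) has no poles at the origin.
This is a Type 0 system. Kp = lim_{s→0} G(s) = 25/7.
e_ss = 1/(1 + Kp) = 1/(1 + 25/7) = 7/32 ≈ 0.2188.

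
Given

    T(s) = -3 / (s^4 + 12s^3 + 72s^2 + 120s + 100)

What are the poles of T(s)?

s = -1 + j, -1 - j, -5 + 5j, -5 - 5j

The poles are the roots of the denominator s^4 + 12s^3 + 72s^2 + 120s + 100 = 0.
No real roots exist; factor into two real quadratics: (s^2 + 2s + 2)(s^2 + 10s + 50) = 0.
Each quadratic gives a conjugate pair via the quadratic formula.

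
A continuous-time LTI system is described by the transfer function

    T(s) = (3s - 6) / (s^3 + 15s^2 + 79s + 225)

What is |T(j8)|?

|T(j8)| ≈ 0.03322

Substitute s = j8: numerator = -6 + j24, denominator = -735 + j120.
|T(j8)| = |-6 + j24| / |-735 + j120| = 24.739 / 744.73 ≈ 0.03322.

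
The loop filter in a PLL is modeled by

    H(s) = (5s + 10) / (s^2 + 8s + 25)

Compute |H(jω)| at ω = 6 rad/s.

Substitute s = j6: numerator = 10 + j30, denominator = -11 + j48.
|H(j6)| = |10 + j30| / |-11 + j48| = 31.623 / 49.244 ≈ 0.6422.

|H(j6)| ≈ 0.6422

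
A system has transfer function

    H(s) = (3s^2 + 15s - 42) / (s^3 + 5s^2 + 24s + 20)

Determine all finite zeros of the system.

Set the numerator to zero: 3s^2 + 15s - 42 = 0, i.e. 3·(s^2 + 5s - 14) = 0.
Factoring: (s + 7)(s - 2) = 0.

s = -7, 2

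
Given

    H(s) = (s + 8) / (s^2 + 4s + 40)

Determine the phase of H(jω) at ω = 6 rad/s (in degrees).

∠H(j6) ≈ -43.67°

At s = j6: numerator = 8 + j6, denominator = 4 + j24.
∠H = ∠num − ∠den = 36.870° − (80.538°) = -43.67°.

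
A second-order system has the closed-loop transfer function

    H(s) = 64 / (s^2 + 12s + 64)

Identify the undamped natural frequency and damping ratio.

ωₙ = 8 rad/s, ζ = 0.75

Compare the denominator to the standard form s^2 + 2ζωₙs + ωₙ².
ωₙ² = 64, so ωₙ = 8 rad/s.
2ζωₙ = 12, so ζ = 12/(2·8) = 0.75.
With ζ = 0.75 the response is underdamped.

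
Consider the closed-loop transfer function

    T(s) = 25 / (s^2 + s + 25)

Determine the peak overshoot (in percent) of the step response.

%OS ≈ 72.9%

Comparing s^2 + s + 25 to s^2 + 2ζωₙs + ωₙ²: ωₙ = 5 rad/s and ζ = 1/(2·5) = 0.1.
%OS = 100·exp(−πζ/√(1−ζ²)) = 100·exp(−π·0.1/√(1−0.1²)) ≈ 72.9%.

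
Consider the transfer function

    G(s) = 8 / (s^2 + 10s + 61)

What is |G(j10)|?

Substitute s = j10: numerator = 8, denominator = -39 + j100.
|G(j10)| = |8| / |-39 + j100| = 8 / 107.34 ≈ 0.07453.

|G(j10)| ≈ 0.07453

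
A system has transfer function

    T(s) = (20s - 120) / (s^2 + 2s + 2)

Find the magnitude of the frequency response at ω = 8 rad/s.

|T(j8)| ≈ 3.123

Substitute s = j8: numerator = -120 + j160, denominator = -62 + j16.
|T(j8)| = |-120 + j160| / |-62 + j16| = 200 / 64.031 ≈ 3.123.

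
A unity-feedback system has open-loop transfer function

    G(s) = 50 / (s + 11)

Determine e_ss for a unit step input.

G(s) has no poles at the origin.
This is a Type 0 system. Kp = lim_{s→0} G(s) = 50/11.
e_ss = 1/(1 + Kp) = 1/(1 + 50/11) = 11/61 ≈ 0.1803.

e_ss = 0.1803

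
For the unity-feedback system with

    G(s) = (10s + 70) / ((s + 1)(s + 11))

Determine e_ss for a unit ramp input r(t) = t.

e_ss = ∞

G(s) has no poles at the origin.
This is a Type 0 system; Kv = lim_{s→0} s·G(s) = 0, so the steady-state error for a ramp input is infinite.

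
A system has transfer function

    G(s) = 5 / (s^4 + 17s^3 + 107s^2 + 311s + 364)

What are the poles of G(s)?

The poles are the roots of the denominator s^4 + 17s^3 + 107s^2 + 311s + 364 = 0.
Trying s = -7: the polynomial evaluates to 0, so (s + 7) is a factor.
Dividing out leaves s^3 + 10s^2 + 37s + 52 = 0.
This factors further as (s^2 + 6s + 13)(s + 4) = 0.

s = -3 + 2j, -3 - 2j, -7, -4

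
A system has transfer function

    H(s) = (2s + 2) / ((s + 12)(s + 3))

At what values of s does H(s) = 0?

s = -1

Set the numerator to zero: 2s + 2 = 0, i.e. 2·(s + 1) = 0.
So s = -1.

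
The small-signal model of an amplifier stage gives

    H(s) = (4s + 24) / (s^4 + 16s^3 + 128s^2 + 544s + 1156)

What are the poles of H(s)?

The poles are the roots of the denominator s^4 + 16s^3 + 128s^2 + 544s + 1156 = 0.
No real roots exist; factor into two real quadratics: (s^2 + 6s + 34)(s^2 + 10s + 34) = 0.
Each quadratic gives a conjugate pair via the quadratic formula.

s = -3 ± 5j, -5 ± 3j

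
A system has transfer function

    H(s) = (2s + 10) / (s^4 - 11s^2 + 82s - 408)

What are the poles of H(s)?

s = 1 + 4j, 1 - 4j, 4, -6

The poles are the roots of the denominator s^4 - 11s^2 + 82s - 408 = 0.
Trying s = 4: the polynomial evaluates to 0, so (s - 4) is a factor.
Dividing out leaves s^3 + 4s^2 + 5s + 102 = 0.
This factors further as (s^2 - 2s + 17)(s + 6) = 0.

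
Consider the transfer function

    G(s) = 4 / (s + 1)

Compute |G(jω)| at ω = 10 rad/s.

|G(j10)| ≈ 0.3980

Substitute s = j10: numerator = 4, denominator = 1 + j10.
|G(j10)| = |4| / |1 + j10| = 4 / 10.050 ≈ 0.3980.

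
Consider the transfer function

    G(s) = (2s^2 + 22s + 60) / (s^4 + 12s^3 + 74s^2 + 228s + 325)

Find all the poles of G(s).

s = -3 + 4j, -3 - 4j, -3 + 2j, -3 - 2j

The poles are the roots of the denominator s^4 + 12s^3 + 74s^2 + 228s + 325 = 0.
No real roots exist; factor into two real quadratics: (s^2 + 6s + 25)(s^2 + 6s + 13) = 0.
Each quadratic gives a conjugate pair via the quadratic formula.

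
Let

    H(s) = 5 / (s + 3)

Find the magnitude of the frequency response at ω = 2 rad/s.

Substitute s = j2: numerator = 5, denominator = 3 + j2.
|H(j2)| = |5| / |3 + j2| = 5 / 3.6056 ≈ 1.387.

|H(j2)| ≈ 1.387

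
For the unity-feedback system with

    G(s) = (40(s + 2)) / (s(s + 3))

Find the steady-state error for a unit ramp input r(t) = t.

e_ss = 0.03750

G(s) has one pole at the origin.
This is a Type 1 system. Kv = lim_{s→0} s·G(s) = 80/3.
e_ss = 1/Kv = 1/(80/3) = 3/80 ≈ 0.03750.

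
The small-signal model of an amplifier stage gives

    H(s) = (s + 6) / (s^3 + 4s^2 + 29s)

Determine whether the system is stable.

The denominator s^3 + 4s^2 + 29s factors as s(s^2 + 4s + 29), giving poles at s = 0, -2 ± 5j.
Since the simple pole(s) at s = 0 lie on the jω-axis with none in the right half-plane, the system is marginally stable.

marginally stable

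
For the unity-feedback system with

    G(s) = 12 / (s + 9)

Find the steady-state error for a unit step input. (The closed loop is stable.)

G(s) has no poles at the origin.
This is a Type 0 system. Kp = lim_{s→0} G(s) = 12/9 = 4/3.
e_ss = 1/(1 + Kp) = 1/(1 + 4/3) = 3/7 ≈ 0.4286.

e_ss = 0.4286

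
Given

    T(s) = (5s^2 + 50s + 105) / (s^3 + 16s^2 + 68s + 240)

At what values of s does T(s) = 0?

s = -3, -7

Set the numerator to zero: 5s^2 + 50s + 105 = 0, i.e. 5·(s^2 + 10s + 21) = 0.
Factoring: (s + 3)(s + 7) = 0.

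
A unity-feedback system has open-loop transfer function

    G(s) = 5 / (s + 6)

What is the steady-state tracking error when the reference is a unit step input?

e_ss = 0.5455

G(s) has no poles at the origin.
This is a Type 0 system. Kp = lim_{s→0} G(s) = 5/6.
e_ss = 1/(1 + Kp) = 1/(1 + 5/6) = 6/11 ≈ 0.5455.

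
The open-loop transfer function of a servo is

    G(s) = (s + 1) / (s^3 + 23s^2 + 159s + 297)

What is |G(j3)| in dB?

|G(j3)|_dB ≈ -43.2 dB

Substitute s = j3: numerator = 1 + j3, denominator = 90 + j450.
|G(j3)| = |1 + j3| / |90 + j450| = 3.1623 / 458.91 ≈ 0.006891.
In decibels: 20·log₁₀(0.006891) ≈ -43.2 dB.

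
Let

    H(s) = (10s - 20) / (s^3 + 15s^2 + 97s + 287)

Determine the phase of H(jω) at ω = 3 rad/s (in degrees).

At s = j3: numerator = -20 + j30, denominator = 152 + j264.
∠H = ∠num − ∠den = 123.69° − (60.068°) = 63.62°.

∠H(j3) ≈ 63.62°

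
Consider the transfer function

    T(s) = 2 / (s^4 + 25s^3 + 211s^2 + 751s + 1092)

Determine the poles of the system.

s = -3 ± 2j, -12, -7

The poles are the roots of the denominator s^4 + 25s^3 + 211s^2 + 751s + 1092 = 0.
Trying s = -12: the polynomial evaluates to 0, so (s + 12) is a factor.
Dividing out leaves s^3 + 13s^2 + 55s + 91 = 0.
This factors further as (s^2 + 6s + 13)(s + 7) = 0.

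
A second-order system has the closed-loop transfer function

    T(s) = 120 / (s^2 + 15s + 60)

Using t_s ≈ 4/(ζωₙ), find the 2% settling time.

Comparing s^2 + 15s + 60 to s^2 + 2ζωₙs + ωₙ²: ωₙ = √60 ≈ 7.746 rad/s and ζ = 15/(2·√60) ≈ 0.9682.
ζωₙ = 15/2 = 7.5, so t_s ≈ 4/(ζωₙ) = 4/7.5 ≈ 0.5333 s.

t_s ≈ 0.5333 s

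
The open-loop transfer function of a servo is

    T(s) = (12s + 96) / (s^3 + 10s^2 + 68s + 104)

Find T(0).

Set s = 0: T(0) = (96) / (104) = 12/13.

T(0) = 12/13 ≈ 0.9231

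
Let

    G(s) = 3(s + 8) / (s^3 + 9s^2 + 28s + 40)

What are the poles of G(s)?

The poles are the roots of the denominator s^3 + 9s^2 + 28s + 40 = 0.
Trying s = -5: the polynomial evaluates to 0, so (s + 5) is a factor.
Dividing out leaves s^2 + 4s + 8 = 0.
The quadratic formula then gives s = -2 ± 2j.

s = -2 ± 2j, -5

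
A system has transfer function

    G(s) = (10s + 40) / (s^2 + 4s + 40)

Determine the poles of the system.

The poles are the roots of the denominator s^2 + 4s + 40 = 0.
Using the quadratic formula: s = (-4 ± √(-144))/2 = -2 ± 6j.

s = -2 ± 6j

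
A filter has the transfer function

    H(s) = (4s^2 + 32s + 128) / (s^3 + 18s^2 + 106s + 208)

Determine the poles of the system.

s = -5 + j, -5 - j, -8

The poles are the roots of the denominator s^3 + 18s^2 + 106s + 208 = 0.
Trying s = -8: the polynomial evaluates to 0, so (s + 8) is a factor.
Dividing out leaves s^2 + 10s + 26 = 0.
The quadratic formula then gives s = -5 ± 1j.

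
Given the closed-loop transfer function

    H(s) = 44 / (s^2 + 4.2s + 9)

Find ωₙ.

Compare the denominator to the standard form s^2 + 2ζωₙs + ωₙ².
ωₙ² = 9, so ωₙ = 3 rad/s.

ωₙ = 3 rad/s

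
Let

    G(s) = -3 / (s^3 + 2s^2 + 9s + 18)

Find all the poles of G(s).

The poles are the roots of the denominator s^3 + 2s^2 + 9s + 18 = 0.
Trying s = -2: the polynomial evaluates to 0, so (s + 2) is a factor.
Dividing out leaves s^2 + 9 = 0.
The quadratic formula then gives s = 0 ± 3j.

s = ±3j, -2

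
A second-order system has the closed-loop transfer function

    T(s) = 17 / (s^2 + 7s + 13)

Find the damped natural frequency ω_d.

Comparing s^2 + 7s + 13 to s^2 + 2ζωₙs + ωₙ²: ωₙ = √13 ≈ 3.606 rad/s and ζ = 7/(2·√13) ≈ 0.9707.
ζωₙ = 7/2 = 3.5, so ω_d = ωₙ√(1−ζ²) = √(ωₙ² − (ζωₙ)²) = √(13 − 3.5²) = √0.75 ≈ 0.8660 rad/s.

ω_d ≈ 0.8660 rad/s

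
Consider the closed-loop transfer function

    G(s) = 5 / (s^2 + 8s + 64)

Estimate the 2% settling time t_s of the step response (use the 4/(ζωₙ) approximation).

Comparing s^2 + 8s + 64 to s^2 + 2ζωₙs + ωₙ²: ωₙ = 8 rad/s and ζ = 8/(2·8) = 0.5.
ζωₙ = 8/2 = 4, so t_s ≈ 4/(ζωₙ) = 4/4 = 1 s.

t_s ≈ 1 s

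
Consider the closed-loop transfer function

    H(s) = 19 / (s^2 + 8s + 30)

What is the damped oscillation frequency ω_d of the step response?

ω_d ≈ 3.742 rad/s

Comparing s^2 + 8s + 30 to s^2 + 2ζωₙs + ωₙ²: ωₙ = √30 ≈ 5.477 rad/s and ζ = 8/(2·√30) ≈ 0.7303.
ζωₙ = 8/2 = 4, so ω_d = ωₙ√(1−ζ²) = √(ωₙ² − (ζωₙ)²) = √(30 − 4²) = √14 ≈ 3.742 rad/s.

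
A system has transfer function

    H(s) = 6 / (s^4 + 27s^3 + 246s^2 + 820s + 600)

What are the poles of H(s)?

The poles are the roots of the denominator s^4 + 27s^3 + 246s^2 + 820s + 600 = 0.
Trying s = -6: the polynomial evaluates to 0, so (s + 6) is a factor.
Dividing out leaves s^3 + 21s^2 + 120s + 100 = 0.
This factors further as (s + 1)(s + 10)^2 = 0.

s = -6, -1, -10, -10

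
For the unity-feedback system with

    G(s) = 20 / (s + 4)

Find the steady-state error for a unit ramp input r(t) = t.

G(s) has no poles at the origin.
This is a Type 0 system; Kv = lim_{s→0} s·G(s) = 0, so the steady-state error for a ramp input is infinite.

e_ss = ∞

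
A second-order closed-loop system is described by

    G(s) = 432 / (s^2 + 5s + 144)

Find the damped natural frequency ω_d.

Comparing s^2 + 5s + 144 to s^2 + 2ζωₙs + ωₙ²: ωₙ = 12 rad/s and ζ = 5/(2·12) ≈ 0.2083.
ζωₙ = 5/2 = 2.5, so ω_d = ωₙ√(1−ζ²) = √(ωₙ² − (ζωₙ)²) = √(144 − 2.5²) = √137.75 ≈ 11.74 rad/s.

ω_d ≈ 11.74 rad/s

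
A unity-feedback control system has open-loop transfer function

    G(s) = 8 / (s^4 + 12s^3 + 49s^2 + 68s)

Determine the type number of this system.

Factor s from the denominator: s^4 + 12s^3 + 49s^2 + 68s = s·(s^3 + 12s^2 + 49s + 68).
There is 1 pole at the origin, so the system is Type 1.

Type 1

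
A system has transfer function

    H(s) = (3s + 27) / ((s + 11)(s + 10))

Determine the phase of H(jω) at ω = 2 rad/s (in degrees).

At s = j2: numerator = 27 + j6, denominator = 106 + j42.
∠H = ∠num − ∠den = 12.529° − (21.615°) = -9.086°.

∠H(j2) ≈ -9.086°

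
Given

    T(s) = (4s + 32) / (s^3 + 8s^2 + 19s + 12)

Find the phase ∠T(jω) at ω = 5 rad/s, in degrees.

At s = j5: numerator = 32 + j20, denominator = -188 - j30.
∠T = ∠num − ∠den = 32.005° − (-170.93°) = 202.9°, which wraps to -157.1°.

∠T(j5) ≈ -157.1°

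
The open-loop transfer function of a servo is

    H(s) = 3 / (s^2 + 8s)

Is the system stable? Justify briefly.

marginally stable

The denominator s^2 + 8s factors as s(s + 8), giving poles at s = 0, -8.
Since the simple pole(s) at s = 0 lie on the jω-axis with none in the right half-plane, the system is marginally stable.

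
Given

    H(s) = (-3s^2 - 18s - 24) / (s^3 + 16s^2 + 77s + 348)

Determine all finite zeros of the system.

s = -2, -4

Set the numerator to zero: -3s^2 - 18s - 24 = 0, i.e. -3·(s^2 + 6s + 8) = 0.
Factoring: (s + 2)(s + 4) = 0.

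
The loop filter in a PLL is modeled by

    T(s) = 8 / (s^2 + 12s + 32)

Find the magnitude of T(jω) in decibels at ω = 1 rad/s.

|T(j1)|_dB ≈ -12.4 dB

Substitute s = j1: numerator = 8, denominator = 31 + j12.
|T(j1)| = |8| / |31 + j12| = 8 / 33.242 ≈ 0.2407.
In decibels: 20·log₁₀(0.2407) ≈ -12.4 dB.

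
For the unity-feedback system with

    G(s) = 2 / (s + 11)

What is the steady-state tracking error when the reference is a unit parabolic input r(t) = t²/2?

G(s) has no poles at the origin.
This is a Type 0 system; Ka = lim_{s→0} s^2·G(s) = 0, so the steady-state error for a parabola input is infinite.

e_ss = ∞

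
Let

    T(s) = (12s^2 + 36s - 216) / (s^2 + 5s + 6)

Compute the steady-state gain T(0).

T(0) = -36

Set s = 0: T(0) = (-216) / (6) = -36.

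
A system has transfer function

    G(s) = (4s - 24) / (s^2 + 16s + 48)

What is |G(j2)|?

|G(j2)| ≈ 0.4650

Substitute s = j2: numerator = -24 + j8, denominator = 44 + j32.
|G(j2)| = |-24 + j8| / |44 + j32| = 25.298 / 54.406 ≈ 0.4650.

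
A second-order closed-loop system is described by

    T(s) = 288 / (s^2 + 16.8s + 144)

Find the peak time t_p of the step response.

Comparing s^2 + 16.8s + 144 to s^2 + 2ζωₙs + ωₙ²: ωₙ = 12 rad/s and ζ = 16.8/(2·12) = 0.7.
ζωₙ = 16.8/2 = 8.4, so ω_d = ωₙ√(1−ζ²) = √(ωₙ² − (ζωₙ)²) = √(144 − 8.4²) = √73.44 ≈ 8.570 rad/s.
t_p = π/ω_d = π/8.570 ≈ 0.3666 s.

t_p ≈ 0.3666 s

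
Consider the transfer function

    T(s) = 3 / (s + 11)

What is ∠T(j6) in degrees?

At s = j6: numerator = 3, denominator = 11 + j6.
∠T = ∠num − ∠den = 0° − (28.610°) = -28.61°.

∠T(j6) ≈ -28.61°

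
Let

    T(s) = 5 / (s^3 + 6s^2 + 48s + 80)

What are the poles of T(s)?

The poles are the roots of the denominator s^3 + 6s^2 + 48s + 80 = 0.
Trying s = -2: the polynomial evaluates to 0, so (s + 2) is a factor.
Dividing out leaves s^2 + 4s + 40 = 0.
The quadratic formula then gives s = -2 ± 6j.

s = -2, -2 + 6j, -2 - 6j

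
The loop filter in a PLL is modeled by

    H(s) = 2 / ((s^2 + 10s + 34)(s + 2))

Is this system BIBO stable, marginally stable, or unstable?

stable

The poles can be read from the denominator factors: s = -5 + 3j, -5 - 3j, -2.
Since all poles lie strictly in the left half-plane, the system is stable.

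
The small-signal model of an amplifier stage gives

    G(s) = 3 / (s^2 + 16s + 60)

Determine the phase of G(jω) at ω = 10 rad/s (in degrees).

∠G(j10) ≈ -104.0°

At s = j10: numerator = 3, denominator = -40 + j160.
∠G = ∠num − ∠den = 0° − (104.04°) = -104.0°.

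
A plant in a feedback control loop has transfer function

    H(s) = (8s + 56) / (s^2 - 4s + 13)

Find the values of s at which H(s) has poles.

s = 2 ± 3j

The poles are the roots of the denominator s^2 - 4s + 13 = 0.
Using the quadratic formula: s = (4 ± √(-36))/2 = 2 ± 3j.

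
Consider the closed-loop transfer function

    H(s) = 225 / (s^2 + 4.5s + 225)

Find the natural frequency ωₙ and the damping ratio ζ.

ωₙ = 15 rad/s, ζ = 0.15

Compare the denominator to the standard form s^2 + 2ζωₙs + ωₙ².
ωₙ² = 225, so ωₙ = 15 rad/s.
2ζωₙ = 4.5, so ζ = 4.5/(2·15) = 0.15.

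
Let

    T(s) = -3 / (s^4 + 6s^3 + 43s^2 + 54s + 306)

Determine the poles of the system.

s = 3j, -3j, -3 + 5j, -3 - 5j

The poles are the roots of the denominator s^4 + 6s^3 + 43s^2 + 54s + 306 = 0.
No real roots exist; factor into two real quadratics: (s^2 + 9)(s^2 + 6s + 34) = 0.
Each quadratic gives a conjugate pair via the quadratic formula.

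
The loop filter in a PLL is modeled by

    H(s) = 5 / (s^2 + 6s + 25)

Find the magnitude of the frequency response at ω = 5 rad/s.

Substitute s = j5: numerator = 5, denominator = j30.
|H(j5)| = |5| / |j30| = 5 / 30 ≈ 0.1667.

|H(j5)| ≈ 0.1667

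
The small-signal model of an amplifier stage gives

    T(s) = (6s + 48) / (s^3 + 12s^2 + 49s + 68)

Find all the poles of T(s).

s = -4 + j, -4 - j, -4

The poles are the roots of the denominator s^3 + 12s^2 + 49s + 68 = 0.
Trying s = -4: the polynomial evaluates to 0, so (s + 4) is a factor.
Dividing out leaves s^2 + 8s + 17 = 0.
The quadratic formula then gives s = -4 ± 1j.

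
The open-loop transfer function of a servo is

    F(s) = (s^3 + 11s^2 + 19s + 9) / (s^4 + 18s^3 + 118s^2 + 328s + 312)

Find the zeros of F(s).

Set the numerator to zero: s^3 + 11s^2 + 19s + 9 = 0.
Factoring: (s + 1)^2(s + 9) = 0.

s = -1, -1, -9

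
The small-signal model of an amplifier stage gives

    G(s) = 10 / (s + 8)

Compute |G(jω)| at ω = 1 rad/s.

Substitute s = j1: numerator = 10, denominator = 8 + j1.
|G(j1)| = |10| / |8 + j1| = 10 / 8.0623 ≈ 1.240.

|G(j1)| ≈ 1.240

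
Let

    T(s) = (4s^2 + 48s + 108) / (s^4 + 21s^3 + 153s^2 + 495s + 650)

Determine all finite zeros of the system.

s = -9, -3

Set the numerator to zero: 4s^2 + 48s + 108 = 0, i.e. 4·(s^2 + 12s + 27) = 0.
Factoring: (s + 9)(s + 3) = 0.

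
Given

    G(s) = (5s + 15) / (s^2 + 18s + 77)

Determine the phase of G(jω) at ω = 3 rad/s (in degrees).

∠G(j3) ≈ 6.546°

At s = j3: numerator = 15 + j15, denominator = 68 + j54.
∠G = ∠num − ∠den = 45° − (38.454°) = 6.546°.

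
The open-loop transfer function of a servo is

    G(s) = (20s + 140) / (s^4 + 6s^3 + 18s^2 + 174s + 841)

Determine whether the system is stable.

unstable

The denominator s^4 + 6s^3 + 18s^2 + 174s + 841 factors as (s^2 + 10s + 29)(s^2 - 4s + 29), giving poles at s = -5 + 2j, -5 - 2j, 2 + 5j, 2 - 5j.
Since the pole(s) at s = 2 + 5j, 2 - 5j lie in the right half-plane, the system is unstable.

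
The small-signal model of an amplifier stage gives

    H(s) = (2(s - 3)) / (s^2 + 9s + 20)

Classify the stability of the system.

stable

The denominator s^2 + 9s + 20 factors as (s + 4)(s + 5), giving poles at s = -4, -5.
Since all poles lie strictly in the left half-plane, the system is stable.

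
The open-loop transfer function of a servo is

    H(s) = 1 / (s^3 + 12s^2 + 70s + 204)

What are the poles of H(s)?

The poles are the roots of the denominator s^3 + 12s^2 + 70s + 204 = 0.
Trying s = -6: the polynomial evaluates to 0, so (s + 6) is a factor.
Dividing out leaves s^2 + 6s + 34 = 0.
The quadratic formula then gives s = -3 ± 5j.

s = -3 ± 5j, -6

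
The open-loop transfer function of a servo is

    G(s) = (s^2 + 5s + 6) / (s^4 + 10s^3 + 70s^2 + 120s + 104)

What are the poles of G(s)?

s = -1 + j, -1 - j, -4 + 6j, -4 - 6j

The poles are the roots of the denominator s^4 + 10s^3 + 70s^2 + 120s + 104 = 0.
No real roots exist; factor into two real quadratics: (s^2 + 2s + 2)(s^2 + 8s + 52) = 0.
Each quadratic gives a conjugate pair via the quadratic formula.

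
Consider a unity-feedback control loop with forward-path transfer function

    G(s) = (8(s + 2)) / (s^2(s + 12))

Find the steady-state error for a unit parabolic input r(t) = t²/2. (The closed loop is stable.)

e_ss = 0.7500

G(s) has 2 poles at the origin.
This is a Type 2 system. Ka = lim_{s→0} s^2·G(s) = 16/12 = 4/3.
e_ss = 1/Ka = 1/(4/3) = 3/4 ≈ 0.7500.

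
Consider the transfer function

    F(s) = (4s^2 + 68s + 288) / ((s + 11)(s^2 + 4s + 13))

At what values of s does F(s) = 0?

Set the numerator to zero: 4s^2 + 68s + 288 = 0, i.e. 4·(s^2 + 17s + 72) = 0.
Factoring: (s + 8)(s + 9) = 0.

s = -8, -9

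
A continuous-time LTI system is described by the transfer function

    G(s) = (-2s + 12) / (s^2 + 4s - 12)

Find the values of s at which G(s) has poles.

s = -6, 2

The poles are the roots of the denominator s^2 + 4s - 12 = 0.
Factoring: (s + 6)(s - 2) = 0, so s = -6 and s = 2.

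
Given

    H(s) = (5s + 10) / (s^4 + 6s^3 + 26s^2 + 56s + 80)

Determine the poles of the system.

The poles are the roots of the denominator s^4 + 6s^3 + 26s^2 + 56s + 80 = 0.
No real roots exist; factor into two real quadratics: (s^2 + 4s + 8)(s^2 + 2s + 10) = 0.
Each quadratic gives a conjugate pair via the quadratic formula.

s = -2 ± 2j, -1 ± 3j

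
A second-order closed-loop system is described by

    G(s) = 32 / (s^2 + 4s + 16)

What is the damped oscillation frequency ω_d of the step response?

Comparing s^2 + 4s + 16 to s^2 + 2ζωₙs + ωₙ²: ωₙ = 4 rad/s and ζ = 4/(2·4) = 0.5.
ζωₙ = 4/2 = 2, so ω_d = ωₙ√(1−ζ²) = √(ωₙ² − (ζωₙ)²) = √(16 − 2²) = √12 ≈ 3.464 rad/s.

ω_d ≈ 3.464 rad/s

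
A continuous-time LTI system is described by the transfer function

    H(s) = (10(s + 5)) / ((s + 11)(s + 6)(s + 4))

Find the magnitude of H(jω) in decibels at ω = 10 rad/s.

|H(j10)|_dB ≈ -24.5 dB

Substitute s = j10: numerator = 50 + j100, denominator = -1836 + j340.
|H(j10)| = |50 + j100| / |-1836 + j340| = 111.80 / 1867.2 ≈ 0.05988.
In decibels: 20·log₁₀(0.05988) ≈ -24.5 dB.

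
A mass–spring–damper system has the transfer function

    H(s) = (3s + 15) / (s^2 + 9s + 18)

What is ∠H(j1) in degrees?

At s = j1: numerator = 15 + j3, denominator = 17 + j9.
∠H = ∠num − ∠den = 11.310° − (27.897°) = -16.59°.

∠H(j1) ≈ -16.59°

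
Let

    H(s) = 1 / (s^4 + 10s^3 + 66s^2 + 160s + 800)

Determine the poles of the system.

s = ±4j, -5 ± 5j

The poles are the roots of the denominator s^4 + 10s^3 + 66s^2 + 160s + 800 = 0.
No real roots exist; factor into two real quadratics: (s^2 + 16)(s^2 + 10s + 50) = 0.
Each quadratic gives a conjugate pair via the quadratic formula.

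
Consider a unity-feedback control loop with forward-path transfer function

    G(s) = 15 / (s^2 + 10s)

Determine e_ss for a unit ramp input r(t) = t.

e_ss = 0.6667

G(s) has one pole at the origin.
This is a Type 1 system. Kv = lim_{s→0} s·G(s) = 15/10 = 3/2.
e_ss = 1/Kv = 1/(3/2) = 2/3 ≈ 0.6667.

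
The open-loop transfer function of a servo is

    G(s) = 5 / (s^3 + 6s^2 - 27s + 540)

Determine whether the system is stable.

The denominator s^3 + 6s^2 - 27s + 540 factors as (s^2 - 6s + 45)(s + 12), giving poles at s = 3 + 6j, 3 - 6j, -12.
Since the pole(s) at s = 3 ± 6j lie in the right half-plane, the system is unstable.

unstable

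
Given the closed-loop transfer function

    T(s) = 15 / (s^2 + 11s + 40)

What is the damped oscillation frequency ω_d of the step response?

Comparing s^2 + 11s + 40 to s^2 + 2ζωₙs + ωₙ²: ωₙ = √40 ≈ 6.325 rad/s and ζ = 11/(2·√40) ≈ 0.8696.
ζωₙ = 11/2 = 5.5, so ω_d = ωₙ√(1−ζ²) = √(ωₙ² − (ζωₙ)²) = √(40 − 5.5²) = √9.75 ≈ 3.122 rad/s.

ω_d ≈ 3.122 rad/s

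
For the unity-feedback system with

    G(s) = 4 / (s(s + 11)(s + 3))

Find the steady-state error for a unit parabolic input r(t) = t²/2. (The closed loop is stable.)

G(s) has one pole at the origin.
This is a Type 1 system; Ka = lim_{s→0} s^2·G(s) = 0, so the steady-state error for a parabola input is infinite.

e_ss = ∞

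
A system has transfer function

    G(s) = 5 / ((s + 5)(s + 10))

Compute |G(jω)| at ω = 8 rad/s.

Substitute s = j8: numerator = 5, denominator = -14 + j120.
|G(j8)| = |5| / |-14 + j120| = 5 / 120.81 ≈ 0.04139.

|G(j8)| ≈ 0.04139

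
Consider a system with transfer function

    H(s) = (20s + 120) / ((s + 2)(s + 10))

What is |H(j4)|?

|H(j4)| ≈ 2.994

Substitute s = j4: numerator = 120 + j80, denominator = 4 + j48.
|H(j4)| = |120 + j80| / |4 + j48| = 144.22 / 48.166 ≈ 2.994.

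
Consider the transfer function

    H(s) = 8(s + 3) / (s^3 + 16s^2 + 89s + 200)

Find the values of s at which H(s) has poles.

s = -4 ± 3j, -8

The poles are the roots of the denominator s^3 + 16s^2 + 89s + 200 = 0.
Trying s = -8: the polynomial evaluates to 0, so (s + 8) is a factor.
Dividing out leaves s^2 + 8s + 25 = 0.
The quadratic formula then gives s = -4 ± 3j.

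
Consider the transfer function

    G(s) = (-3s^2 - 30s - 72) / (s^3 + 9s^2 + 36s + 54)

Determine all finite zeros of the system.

s = -6, -4

Set the numerator to zero: -3s^2 - 30s - 72 = 0, i.e. -3·(s^2 + 10s + 24) = 0.
Factoring: (s + 6)(s + 4) = 0.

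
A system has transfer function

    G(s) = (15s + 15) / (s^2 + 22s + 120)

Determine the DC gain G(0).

G(0) = 1/8 ≈ 0.1250

Set s = 0: G(0) = (15) / (120) = 1/8.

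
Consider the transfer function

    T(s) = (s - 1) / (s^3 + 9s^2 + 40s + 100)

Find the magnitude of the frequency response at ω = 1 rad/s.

Substitute s = j1: numerator = -1 + j1, denominator = 91 + j39.
|T(j1)| = |-1 + j1| / |91 + j39| = 1.4142 / 99.005 ≈ 0.01428.

|T(j1)| ≈ 0.01428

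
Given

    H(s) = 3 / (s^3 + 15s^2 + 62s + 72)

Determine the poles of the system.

s = -2, -4, -9

The poles are the roots of the denominator s^3 + 15s^2 + 62s + 72 = 0.
Trying s = -2: the polynomial evaluates to 0, so (s + 2) is a factor.
Dividing out leaves s^2 + 13s + 36 = 0.
Factoring the quadratic: (s + 4)(s + 9) = 0.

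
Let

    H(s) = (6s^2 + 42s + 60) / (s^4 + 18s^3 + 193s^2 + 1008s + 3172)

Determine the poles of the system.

The poles are the roots of the denominator s^4 + 18s^3 + 193s^2 + 1008s + 3172 = 0.
No real roots exist; factor into two real quadratics: (s^2 + 8s + 52)(s^2 + 10s + 61) = 0.
Each quadratic gives a conjugate pair via the quadratic formula.

s = -4 ± 6j, -5 ± 6j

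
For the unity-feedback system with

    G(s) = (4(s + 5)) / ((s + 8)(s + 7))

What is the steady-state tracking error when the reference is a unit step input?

G(s) has no poles at the origin.
This is a Type 0 system. Kp = lim_{s→0} G(s) = 20/56 = 5/14.
e_ss = 1/(1 + Kp) = 1/(1 + 5/14) = 14/19 ≈ 0.7368.

e_ss = 0.7368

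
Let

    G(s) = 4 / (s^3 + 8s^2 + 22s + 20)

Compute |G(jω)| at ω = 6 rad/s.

|G(j6)| ≈ 0.01424

Substitute s = j6: numerator = 4, denominator = -268 - j84.
|G(j6)| = |4| / |-268 - j84| = 4 / 280.86 ≈ 0.01424.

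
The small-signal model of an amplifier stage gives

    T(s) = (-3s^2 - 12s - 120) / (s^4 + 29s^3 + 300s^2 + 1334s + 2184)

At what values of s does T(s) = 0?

s = -2 ± 6j

Set the numerator to zero: -3s^2 - 12s - 120 = 0, i.e. -3·(s^2 + 4s + 40) = 0.
Factoring: (s^2 + 4s + 40) = 0.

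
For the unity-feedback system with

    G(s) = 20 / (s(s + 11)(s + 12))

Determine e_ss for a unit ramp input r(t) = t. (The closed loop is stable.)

G(s) has one pole at the origin.
This is a Type 1 system. Kv = lim_{s→0} s·G(s) = 20/132 = 5/33.
e_ss = 1/Kv = 1/(5/33) = 33/5 ≈ 6.600.

e_ss = 6.600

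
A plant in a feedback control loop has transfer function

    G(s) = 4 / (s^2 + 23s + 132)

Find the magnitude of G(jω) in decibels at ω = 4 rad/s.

|G(j4)|_dB ≈ -31.4 dB

Substitute s = j4: numerator = 4, denominator = 116 + j92.
|G(j4)| = |4| / |116 + j92| = 4 / 148.05 ≈ 0.02702.
In decibels: 20·log₁₀(0.02702) ≈ -31.4 dB.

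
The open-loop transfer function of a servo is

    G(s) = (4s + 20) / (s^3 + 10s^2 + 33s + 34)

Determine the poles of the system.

The poles are the roots of the denominator s^3 + 10s^2 + 33s + 34 = 0.
Trying s = -2: the polynomial evaluates to 0, so (s + 2) is a factor.
Dividing out leaves s^2 + 8s + 17 = 0.
The quadratic formula then gives s = -4 ± 1j.

s = -4 + j, -4 - j, -2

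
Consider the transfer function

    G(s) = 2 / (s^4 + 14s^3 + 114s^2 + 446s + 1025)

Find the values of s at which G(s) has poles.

The poles are the roots of the denominator s^4 + 14s^3 + 114s^2 + 446s + 1025 = 0.
No real roots exist; factor into two real quadratics: (s^2 + 6s + 25)(s^2 + 8s + 41) = 0.
Each quadratic gives a conjugate pair via the quadratic formula.

s = -3 + 4j, -3 - 4j, -4 + 5j, -4 - 5j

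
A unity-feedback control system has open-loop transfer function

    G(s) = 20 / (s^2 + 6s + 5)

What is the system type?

Type 0

The denominator has no factor of s at the origin — no free integrator — so this is a Type 0 system.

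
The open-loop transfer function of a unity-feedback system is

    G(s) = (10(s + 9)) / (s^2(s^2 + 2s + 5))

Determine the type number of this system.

Type 2

The denominator has 2 factors of s at the origin (free integrators), so this is a Type 2 system.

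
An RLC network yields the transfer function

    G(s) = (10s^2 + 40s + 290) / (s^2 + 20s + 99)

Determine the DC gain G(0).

G(0) = 290/99 ≈ 2.929

Set s = 0: G(0) = (290) / (99) = 290/99.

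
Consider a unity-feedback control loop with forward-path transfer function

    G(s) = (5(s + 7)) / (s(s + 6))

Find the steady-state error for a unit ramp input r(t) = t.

e_ss = 0.1714

G(s) has one pole at the origin.
This is a Type 1 system. Kv = lim_{s→0} s·G(s) = 35/6.
e_ss = 1/Kv = 1/(35/6) = 6/35 ≈ 0.1714.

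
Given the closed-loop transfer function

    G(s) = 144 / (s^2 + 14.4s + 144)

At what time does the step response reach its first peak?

Comparing s^2 + 14.4s + 144 to s^2 + 2ζωₙs + ωₙ²: ωₙ = 12 rad/s and ζ = 14.4/(2·12) = 0.6.
ζωₙ = 14.4/2 = 7.2, so ω_d = ωₙ√(1−ζ²) = √(ωₙ² − (ζωₙ)²) = √(144 − 7.2²) = √92.16 = 9.600 rad/s.
t_p = π/ω_d = π/9.600 ≈ 0.3272 s.

t_p ≈ 0.3272 s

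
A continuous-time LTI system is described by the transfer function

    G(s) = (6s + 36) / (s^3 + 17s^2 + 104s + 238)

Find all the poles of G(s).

s = -5 ± 3j, -7

The poles are the roots of the denominator s^3 + 17s^2 + 104s + 238 = 0.
Trying s = -7: the polynomial evaluates to 0, so (s + 7) is a factor.
Dividing out leaves s^2 + 10s + 34 = 0.
The quadratic formula then gives s = -5 ± 3j.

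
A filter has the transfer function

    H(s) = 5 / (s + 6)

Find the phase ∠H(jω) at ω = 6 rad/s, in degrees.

At s = j6: numerator = 5, denominator = 6 + j6.
∠H = ∠num − ∠den = 0° − (45°) = -45°.

∠H(j6) ≈ -45°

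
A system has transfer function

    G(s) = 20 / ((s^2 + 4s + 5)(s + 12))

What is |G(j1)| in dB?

|G(j1)|_dB ≈ -10.6 dB

Substitute s = j1: numerator = 20, denominator = 44 + j52.
|G(j1)| = |20| / |44 + j52| = 20 / 68.118 ≈ 0.2936.
In decibels: 20·log₁₀(0.2936) ≈ -10.6 dB.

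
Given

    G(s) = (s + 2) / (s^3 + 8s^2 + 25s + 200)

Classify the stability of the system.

marginally stable

The denominator s^3 + 8s^2 + 25s + 200 factors as (s^2 + 25)(s + 8), giving poles at s = ±5j, -8.
Since the simple pole(s) at s = 5j, -5j lie on the jω-axis with none in the right half-plane, the system is marginally stable.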